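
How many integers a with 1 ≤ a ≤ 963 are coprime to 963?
The number of a ∈ {1, ..., 963} with gcd(a, 963) = 1 is by definition Euler's totient φ(963). φ is multiplicative, with φ(p^e) = p^e − p^(e−1). Factorise 963 = 3^2 · 107. Then
  φ(963) = (3^2 − 3^1) · (107 − 1) = 6 · 106 = 636.
So there are 636 such integers.

Final answer: 636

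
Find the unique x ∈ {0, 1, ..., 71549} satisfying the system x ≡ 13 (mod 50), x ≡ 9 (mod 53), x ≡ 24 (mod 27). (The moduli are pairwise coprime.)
x ≡ 40713 (mod 71550); the representative in [0, 71550) is 40713

The moduli 50, 53, 27 are pairwise coprime, so by the CRT there is a unique solution mod 50·53·27 = 71550.
Solve by successive substitution. Start with x ≡ 13 (mod 50).
  Combine with x ≡ 9 (mod 53): write x = 13 + 50·t and require 13 + 50·t ≡ 9 (mod 53), i.e. 50·t ≡ 9 − 13 ≡ 49 (mod 53). Since 50^(−1) ≡ 35 (mod 53), t ≡ 35·49 ≡ 19 (mod 53). So x ≡ 13 + 50·19 = 963 (mod 2650).
  Combine with x ≡ 24 (mod 27): write x = 963 + 2650·t and require 963 + 2650·t ≡ 24 (mod 27), i.e. 2650·t ≡ 24 − 963 ≡ 6 (mod 27). Since 2650^(−1) ≡ 7 (mod 27) (2650 ≡ 4 (mod 27)), t ≡ 7·6 ≡ 15 (mod 27). So x ≡ 963 + 2650·15 = 40713 (mod 71550).
Unique solution in [0, 71550): x = 40713.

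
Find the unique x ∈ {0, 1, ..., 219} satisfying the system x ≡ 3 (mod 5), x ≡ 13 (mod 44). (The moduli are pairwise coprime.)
The moduli 5, 44 are pairwise coprime, so by the CRT there is a unique solution mod 5·44 = 220.
Solve by successive substitution. Start with x ≡ 3 (mod 5).
  Combine with x ≡ 13 (mod 44): write x = 3 + 5·t and require 3 + 5·t ≡ 13 (mod 44), i.e. 5·t ≡ 13 − 3 ≡ 10 (mod 44). Since 5^(−1) ≡ 9 (mod 44), t ≡ 9·10 ≡ 2 (mod 44). So x ≡ 3 + 5·2 = 13 (mod 220).
Unique solution in [0, 220): x = 13.

Final answer: x ≡ 13 (mod 220); the representative in [0, 220) is 13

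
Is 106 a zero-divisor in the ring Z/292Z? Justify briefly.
YES

gcd(106, 292) = 2 > 1, so 106 is not a unit in Z/292Z. In Z/nZ every nonzero non-unit is a zero-divisor: explicitly, take b = 292/gcd = 146 ≠ 0 (mod 292); then 106·146 = 15476 = 53·292, i.e. 106·146 ≡ 0 (mod 292). So 106 is a zero-divisor.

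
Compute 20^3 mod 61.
Use repeated squaring. Binary(3) = 11. Walk through the bits of the exponent 3 left-to-right: at each bit after the leading one, square the running value, then multiply by 20 if the bit is 1 (always reducing mod 61):
  bit 1 = 1 (leading): start with 20.
  bit 2 = 1: square 20^2 = 400 ≡ 34; bit is 1, so multiply 34·20 = 680 ≡ 9 (mod 61).
Final value: 20^3 ≡ 9 (mod 61).

Final answer: 9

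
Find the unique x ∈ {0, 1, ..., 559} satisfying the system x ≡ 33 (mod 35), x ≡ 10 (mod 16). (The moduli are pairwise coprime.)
x ≡ 138 (mod 560); the representative in [0, 560) is 138

The moduli 35, 16 are pairwise coprime, so by the CRT there is a unique solution mod 35·16 = 560.
Solve by successive substitution. Start with x ≡ 33 (mod 35).
  Combine with x ≡ 10 (mod 16): write x = 33 + 35·t and require 33 + 35·t ≡ 10 (mod 16), i.e. 35·t ≡ 10 − 33 ≡ 9 (mod 16). Since 35^(−1) ≡ 11 (mod 16) (35 ≡ 3 (mod 16)), t ≡ 11·9 ≡ 3 (mod 16). So x ≡ 33 + 35·3 = 138 (mod 560).
Unique solution in [0, 560): x = 138.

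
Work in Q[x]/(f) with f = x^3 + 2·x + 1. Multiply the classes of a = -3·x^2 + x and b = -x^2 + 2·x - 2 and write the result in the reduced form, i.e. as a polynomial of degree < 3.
First multiply in Q[x] without reducing: a · b = 3·x^4 - 7·x^3 + 8·x^2 - 2·x. Now divide by f(x) = x^3 + 2·x + 1, eliminating the leading term at each step:
  leading term 3·x^4: subtract (3·x)·f(x) = 3·x^4 + 6·x^2 + 3·x, leaving -7·x^3 + 2·x^2 - 5·x
  leading term -7·x^3: subtract (-7)·f(x) = -7·x^3 - 14·x - 7, leaving 2·x^2 + 9·x + 7
The degree is now < 3, so this is the remainder. Hence a · b ≡ 2·x^2 + 9·x + 7 in Q[x]/(f).

Final answer: a · b ≡ 2·x^2 + 9·x + 7 (mod f(x))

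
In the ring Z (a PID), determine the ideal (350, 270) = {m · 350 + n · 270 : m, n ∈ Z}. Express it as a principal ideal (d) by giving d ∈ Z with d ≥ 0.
(350, 270) = (10); d = 10

In the PID Z, (a, b) is generated by gcd(a, b). Compute gcd(350, 270) with the extended Euclidean algorithm, tracking rows (r, s, t) with s·350 + t·270 = r:
  row A: (350, 1, 0)   [1·350 + 0·270 = 350]
  row B: (270, 0, 1)   [0·350 + 1·270 = 270]
  350 = 1·270 + 80   → row C = row A − 1·row B = (80, 1, −1)   [check: 1·350 − 1·270 = 80]
  270 = 3·80 + 30   → row D = row B − 3·row C = (30, −3, 4)   [check: −3·350 + 4·270 = 30]
  80 = 2·30 + 20   → row E = row C − 2·row D = (20, 7, −9)   [check: 7·350 − 9·270 = 20]
  30 = 1·20 + 10   → row F = row D − 1·row E = (10, −10, 13)   [check: −10·350 + 13·270 = 10]
  20 = 2·10 + 0   → remainder 0, stop. gcd = 10 (last nonzero row F).
So gcd(350, 270) = 10, with Bézout identity −10·350 + 13·270 = 10. Containment (⊇): the Bézout identity exhibits 10 as an element of (350, 270), giving (10) ⊆ (350, 270). Containment (⊆): since 10 | 350 and 10 | 270 (350 = 10·35, 270 = 10·27), every Z-linear combination of 350 and 270 is divisible by 10, so (350, 270) ⊆ (10). Therefore (350, 270) = (10), d = 10.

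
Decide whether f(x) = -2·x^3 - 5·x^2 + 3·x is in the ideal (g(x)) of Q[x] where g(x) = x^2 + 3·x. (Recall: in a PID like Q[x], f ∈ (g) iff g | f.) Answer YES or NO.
YES

In Q[x] the ideal (g) consists of all multiples of g, so f ∈ (g) iff g | f, i.e. iff the remainder of f on division by g is 0. Divide f by g (g is monic, so eliminate the leading term of the running remainder at each step):
  leading term -2·x^3: subtract (-2·x)·g(x) = -2·x^3 - 6·x^2, leaving x^2 + 3·x
  leading term x^2: subtract (1)·g(x) = x^2 + 3·x, leaving 0
The remainder is 0, so f(x) = g(x) · h(x) with h(x) = 1 - 2·x. Hence g | f, i.e. f ∈ (g).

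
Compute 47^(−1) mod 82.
Apply the extended Euclidean algorithm to (82, 47), tracking rows (r, s, t) with s·82 + t·47 = r. Each division r_prev = q·r_cur + r_new produces the new row as (previous row) − q·(current row):
  row A: (82, 1, 0)   [1·82 + 0·47 = 82]
  row B: (47, 0, 1)   [0·82 + 1·47 = 47]
  82 = 1·47 + 35   → row C = row A − 1·row B = (35, 1, −1)   [check: 1·82 − 1·47 = 35]
  47 = 1·35 + 12   → row D = row B − 1·row C = (12, −1, 2)   [check: −1·82 + 2·47 = 12]
  35 = 2·12 + 11   → row E = row C − 2·row D = (11, 3, −5)   [check: 3·82 − 5·47 = 11]
  12 = 1·11 + 1   → row F = row D − 1·row E = (1, −4, 7)   [check: −4·82 + 7·47 = 1]
  11 = 11·1 + 0   → remainder 0, stop. gcd = 1 (last nonzero row F).
The gcd is 1, so 47 is invertible mod 82. The last nonzero row gives −4·82 + 7·47 = 1, so t = 7. So 47^(−1) ≡ 7 (mod 82). Verify: 47 · 7 = 329 ≡ 1 (mod 82). ✓

Final answer: 47^(−1) ≡ 7 (mod 82)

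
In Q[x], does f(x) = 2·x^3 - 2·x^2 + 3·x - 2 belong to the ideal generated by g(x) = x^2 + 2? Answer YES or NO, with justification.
In Q[x] the ideal (g) consists of all multiples of g, so f ∈ (g) iff g | f, i.e. iff the remainder of f on division by g is 0. Divide f by g (g is monic, so eliminate the leading term of the running remainder at each step):
  leading term 2·x^3: subtract (2·x)·g(x) = 2·x^3 + 4·x, leaving -2·x^2 - x - 2
  leading term -2·x^2: subtract (-2)·g(x) = -2·x^2 - 4, leaving 2 - x
The remainder r(x) = 2 - x ≠ 0 (and deg r < deg g), so g ∤ f, i.e. f ∉ (g).

Final answer: NO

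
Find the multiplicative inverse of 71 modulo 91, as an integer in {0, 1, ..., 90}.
Apply the extended Euclidean algorithm to (91, 71), tracking rows (r, s, t) with s·91 + t·71 = r. Each division r_prev = q·r_cur + r_new produces the new row as (previous row) − q·(current row):
  row A: (91, 1, 0)   [1·91 + 0·71 = 91]
  row B: (71, 0, 1)   [0·91 + 1·71 = 71]
  91 = 1·71 + 20   → row C = row A − 1·row B = (20, 1, −1)   [check: 1·91 − 1·71 = 20]
  71 = 3·20 + 11   → row D = row B − 3·row C = (11, −3, 4)   [check: −3·91 + 4·71 = 11]
  20 = 1·11 + 9   → row E = row C − 1·row D = (9, 4, −5)   [check: 4·91 − 5·71 = 9]
  11 = 1·9 + 2   → row F = row D − 1·row E = (2, −7, 9)   [check: −7·91 + 9·71 = 2]
  9 = 4·2 + 1   → row G = row E − 4·row F = (1, 32, −41)   [check: 32·91 − 41·71 = 1]
  2 = 2·1 + 0   → remainder 0, stop. gcd = 1 (last nonzero row G).
The gcd is 1, so 71 is invertible mod 91. The last nonzero row gives 32·91 − 41·71 = 1, so t = −41. So 71^(−1) ≡ −41 ≡ 50 (mod 91). Verify: 71 · 50 = 3550 ≡ 1 (mod 91). ✓

Final answer: 71^(−1) ≡ 50 (mod 91)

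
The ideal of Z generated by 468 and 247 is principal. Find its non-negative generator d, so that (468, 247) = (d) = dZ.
In the PID Z, (a, b) is generated by gcd(a, b). Compute gcd(468, 247) with the extended Euclidean algorithm, tracking rows (r, s, t) with s·468 + t·247 = r:
  row A: (468, 1, 0)   [1·468 + 0·247 = 468]
  row B: (247, 0, 1)   [0·468 + 1·247 = 247]
  468 = 1·247 + 221   → row C = row A − 1·row B = (221, 1, −1)   [check: 1·468 − 1·247 = 221]
  247 = 1·221 + 26   → row D = row B − 1·row C = (26, −1, 2)   [check: −1·468 + 2·247 = 26]
  221 = 8·26 + 13   → row E = row C − 8·row D = (13, 9, −17)   [check: 9·468 − 17·247 = 13]
  26 = 2·13 + 0   → remainder 0, stop. gcd = 13 (last nonzero row E).
So gcd(468, 247) = 13, with Bézout identity 9·468 − 17·247 = 13. Containment (⊇): the Bézout identity exhibits 13 as an element of (468, 247), giving (13) ⊆ (468, 247). Containment (⊆): since 13 | 468 and 13 | 247 (468 = 13·36, 247 = 13·19), every Z-linear combination of 468 and 247 is divisible by 13, so (468, 247) ⊆ (13). Therefore (468, 247) = (13), d = 13.

Final answer: (468, 247) = (13); d = 13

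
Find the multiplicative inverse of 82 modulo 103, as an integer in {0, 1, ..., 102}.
Apply the extended Euclidean algorithm to (103, 82), tracking rows (r, s, t) with s·103 + t·82 = r. Each division r_prev = q·r_cur + r_new produces the new row as (previous row) − q·(current row):
  row A: (103, 1, 0)   [1·103 + 0·82 = 103]
  row B: (82, 0, 1)   [0·103 + 1·82 = 82]
  103 = 1·82 + 21   → row C = row A − 1·row B = (21, 1, −1)   [check: 1·103 − 1·82 = 21]
  82 = 3·21 + 19   → row D = row B − 3·row C = (19, −3, 4)   [check: −3·103 + 4·82 = 19]
  21 = 1·19 + 2   → row E = row C − 1·row D = (2, 4, −5)   [check: 4·103 − 5·82 = 2]
  19 = 9·2 + 1   → row F = row D − 9·row E = (1, −39, 49)   [check: −39·103 + 49·82 = 1]
  2 = 2·1 + 0   → remainder 0, stop. gcd = 1 (last nonzero row F).
The gcd is 1, so 82 is invertible mod 103. The last nonzero row gives −39·103 + 49·82 = 1, so t = 49. So 82^(−1) ≡ 49 (mod 103). Verify: 82 · 49 = 4018 ≡ 1 (mod 103). ✓

Final answer: 82^(−1) ≡ 49 (mod 103)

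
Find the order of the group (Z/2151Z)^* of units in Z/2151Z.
|(Z/2151Z)^*| = 1428

(Z/2151Z)^* consists of the classes a with gcd(a, 2151) = 1, so its order is φ(2151). φ is multiplicative, with φ(p^e) = p^e − p^(e−1). Factorise 2151 = 3^2 · 239. Then
  φ(2151) = (3^2 − 3^1) · (239 − 1) = 6 · 238 = 1428.
Thus |(Z/2151Z)^*| = 1428.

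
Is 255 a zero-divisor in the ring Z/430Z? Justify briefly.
YES

gcd(255, 430) = 5 > 1, so 255 is not a unit in Z/430Z. In Z/nZ every nonzero non-unit is a zero-divisor: explicitly, take b = 430/gcd = 86 ≠ 0 (mod 430); then 255·86 = 21930 = 51·430, i.e. 255·86 ≡ 0 (mod 430). So 255 is a zero-divisor.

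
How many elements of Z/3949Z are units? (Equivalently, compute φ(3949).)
Z/3949Z has φ(3949) = 3580 units

An element a ∈ Z/3949Z is a unit iff gcd(a, 3949) = 1, so the number of units is φ(3949). φ is multiplicative, with φ(p^e) = p^e − p^(e−1). Factorise 3949 = 11 · 359. Then
  φ(3949) = (11 − 1) · (359 − 1) = 10 · 358 = 3580.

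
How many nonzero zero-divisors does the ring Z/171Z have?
Z/171Z has 62 nonzero zero-divisors

In Z/171Z each nonzero element is either a unit (gcd with 171 is 1) or a zero-divisor (gcd > 1). The number of units is φ(171): factorise 171 = 3^2 · 19, so φ(171) = (3^2 − 3^1) · (19 − 1) = 6 · 18 = 108. The nonzero elements number 171 − 1 = 170. Hence the nonzero zero-divisors number 170 − 108 = 62.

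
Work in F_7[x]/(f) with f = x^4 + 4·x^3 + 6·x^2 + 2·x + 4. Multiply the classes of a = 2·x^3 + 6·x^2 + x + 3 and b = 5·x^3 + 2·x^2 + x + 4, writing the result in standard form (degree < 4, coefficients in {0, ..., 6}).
a · b ≡ 3·x^3 + 2·x + 3 (mod f(x))

Multiply as integer polynomials: a · b = 10·x^6 + 34·x^5 + 19·x^4 + 31·x^3 + 31·x^2 + 7·x + 12. Reducing coefficients mod 7: a · b ≡ 3·x^6 + 6·x^5 + 5·x^4 + 3·x^3 + 3·x^2 + 5. Now divide by f(x) = x^4 + 4·x^3 + 6·x^2 + 2·x + 4 in F_7[x], eliminating the leading term at each step:
  leading term 3·x^6: subtract (3·x^2)·f(x) = 3·x^6 + 5·x^5 + 4·x^4 + 6·x^3 + 5·x^2, leaving x^5 + x^4 + 4·x^3 + 5·x^2 + 5 (coefficients mod 7)
  leading term x^5: subtract (x)·f(x) = x^5 + 4·x^4 + 6·x^3 + 2·x^2 + 4·x, leaving 4·x^4 + 5·x^3 + 3·x^2 + 3·x + 5 (coefficients mod 7)
  leading term 4·x^4: subtract (4)·f(x) = 4·x^4 + 2·x^3 + 3·x^2 + x + 2, leaving 3·x^3 + 2·x + 3 (coefficients mod 7)
The degree is now < 4, so this is the remainder. Hence a · b ≡ 3·x^3 + 2·x + 3 in F_7[x]/(f).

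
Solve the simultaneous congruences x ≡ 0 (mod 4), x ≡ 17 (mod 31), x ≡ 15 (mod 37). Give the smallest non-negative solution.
x ≡ 792 (mod 4588); the representative in [0, 4588) is 792

The moduli 4, 31, 37 are pairwise coprime, so by the CRT there is a unique solution mod 4·31·37 = 4588.
Solve by successive substitution. Start with x ≡ 0 (mod 4).
  Combine with x ≡ 17 (mod 31): write x = 4·t and require 4·t ≡ 17 (mod 31). Since 4^(−1) ≡ 8 (mod 31), t ≡ 8·17 ≡ 12 (mod 31). So x ≡ 4·12 = 48 (mod 124).
  Combine with x ≡ 15 (mod 37): write x = 48 + 124·t and require 48 + 124·t ≡ 15 (mod 37), i.e. 124·t ≡ 15 − 48 ≡ 4 (mod 37). Since 124^(−1) ≡ 20 (mod 37) (124 ≡ 13 (mod 37)), t ≡ 20·4 ≡ 6 (mod 37). So x ≡ 48 + 124·6 = 792 (mod 4588).
Unique solution in [0, 4588): x = 792.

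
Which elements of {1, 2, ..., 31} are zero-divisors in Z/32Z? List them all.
An element a ∈ Z/32Z (with a ≠ 0) is a zero-divisor iff gcd(a, 32) > 1 (because a is a unit precisely when gcd(a, n) = 1, and in Z/nZ every nonzero, non-unit element is a zero-divisor). Scan a = 1, ..., 31 and keep those with gcd(a, 32) > 1:
  gcd(2, 32) = 2, gcd(4, 32) = 4, gcd(6, 32) = 2, gcd(8, 32) = 8, gcd(10, 32) = 2, gcd(12, 32) = 4, gcd(14, 32) = 2, gcd(16, 32) = 16, gcd(18, 32) = 2, gcd(20, 32) = 4, gcd(22, 32) = 2, gcd(24, 32) = 8, gcd(26, 32) = 2, gcd(28, 32) = 4, gcd(30, 32) = 2.
All other a ∈ {1, ..., 31} have gcd(a, 32) = 1 and are units. So the nonzero zero-divisors are exactly the 15 values of a appearing in this scan.

Final answer: nonzero zero-divisors of Z/32Z = {2, 4, 6, 8, 10, 12, 14, 16, 18, 20, 22, 24, 26, 28, 30}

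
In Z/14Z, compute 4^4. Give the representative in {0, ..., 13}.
Use repeated squaring. Binary(4) = 100. Walk through the bits of the exponent 4 left-to-right: at each bit after the leading one, square the running value, then multiply by 4 if the bit is 1 (always reducing mod 14):
  bit 1 = 1 (leading): start with 4.
  bit 2 = 0: square 4^2 = 16 ≡ 2 (mod 14).
  bit 3 = 0: square 2^2 = 4 (mod 14).
Final value: 4^4 ≡ 4 (mod 14).

Final answer: 4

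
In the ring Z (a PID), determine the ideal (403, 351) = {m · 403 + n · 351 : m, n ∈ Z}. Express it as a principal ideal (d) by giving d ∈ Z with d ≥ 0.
In the PID Z, (a, b) is generated by gcd(a, b). Compute gcd(403, 351) with the extended Euclidean algorithm, tracking rows (r, s, t) with s·403 + t·351 = r:
  row A: (403, 1, 0)   [1·403 + 0·351 = 403]
  row B: (351, 0, 1)   [0·403 + 1·351 = 351]
  403 = 1·351 + 52   → row C = row A − 1·row B = (52, 1, −1)   [check: 1·403 − 1·351 = 52]
  351 = 6·52 + 39   → row D = row B − 6·row C = (39, −6, 7)   [check: −6·403 + 7·351 = 39]
  52 = 1·39 + 13   → row E = row C − 1·row D = (13, 7, −8)   [check: 7·403 − 8·351 = 13]
  39 = 3·13 + 0   → remainder 0, stop. gcd = 13 (last nonzero row E).
So gcd(403, 351) = 13, with Bézout identity 7·403 − 8·351 = 13. Containment (⊇): the Bézout identity exhibits 13 as an element of (403, 351), giving (13) ⊆ (403, 351). Containment (⊆): since 13 | 403 and 13 | 351 (403 = 13·31, 351 = 13·27), every Z-linear combination of 403 and 351 is divisible by 13, so (403, 351) ⊆ (13). Therefore (403, 351) = (13), d = 13.

Final answer: (403, 351) = (13); d = 13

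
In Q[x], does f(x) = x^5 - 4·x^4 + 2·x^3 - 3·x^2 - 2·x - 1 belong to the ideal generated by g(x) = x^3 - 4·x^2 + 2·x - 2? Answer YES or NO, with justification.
NO

In Q[x] the ideal (g) consists of all multiples of g, so f ∈ (g) iff g | f, i.e. iff the remainder of f on division by g is 0. Divide f by g (g is monic, so eliminate the leading term of the running remainder at each step):
  leading term x^5: subtract (x^2)·g(x) = x^5 - 4·x^4 + 2·x^3 - 2·x^2, leaving -x^2 - 2·x - 1
The remainder r(x) = -x^2 - 2·x - 1 ≠ 0 (and deg r < deg g), so g ∤ f, i.e. f ∉ (g).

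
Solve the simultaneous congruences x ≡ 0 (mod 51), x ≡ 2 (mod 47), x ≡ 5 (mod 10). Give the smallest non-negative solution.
The moduli 51, 47, 10 are pairwise coprime, so by the CRT there is a unique solution mod 51·47·10 = 23970.
Solve by successive substitution. Start with x ≡ 0 (mod 51).
  Combine with x ≡ 2 (mod 47): write x = 51·t and require 51·t ≡ 2 (mod 47). Since 51^(−1) ≡ 12 (mod 47) (51 ≡ 4 (mod 47)), t ≡ 12·2 ≡ 24 (mod 47). So x ≡ 51·24 = 1224 (mod 2397).
  Combine with x ≡ 5 (mod 10): write x = 1224 + 2397·t and require 1224 + 2397·t ≡ 5 (mod 10), i.e. 2397·t ≡ 5 − 1224 ≡ 1 (mod 10). Since 2397^(−1) ≡ 3 (mod 10) (2397 ≡ 7 (mod 10)), t ≡ 3·1 ≡ 3 (mod 10). So x ≡ 1224 + 2397·3 = 8415 (mod 23970).
Unique solution in [0, 23970): x = 8415.

Final answer: x ≡ 8415 (mod 23970); the representative in [0, 23970) is 8415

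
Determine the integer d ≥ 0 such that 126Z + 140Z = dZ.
In the PID Z, (a, b) is generated by gcd(a, b). Compute gcd(140, 126) with the extended Euclidean algorithm, tracking rows (r, s, t) with s·140 + t·126 = r:
  row A: (140, 1, 0)   [1·140 + 0·126 = 140]
  row B: (126, 0, 1)   [0·140 + 1·126 = 126]
  140 = 1·126 + 14   → row C = row A − 1·row B = (14, 1, −1)   [check: 1·140 − 1·126 = 14]
  126 = 9·14 + 0   → remainder 0, stop. gcd = 14 (last nonzero row C).
So gcd(126, 140) = 14, with Bézout identity 1·140 − 1·126 = 14. Containment (⊇): the Bézout identity exhibits 14 as an element of (126, 140), giving (14) ⊆ (126, 140). Containment (⊆): since 14 | 126 and 14 | 140 (126 = 14·9, 140 = 14·10), every Z-linear combination of 126 and 140 is divisible by 14, so (126, 140) ⊆ (14). Therefore (126, 140) = (14), d = 14.

Final answer: (126, 140) = (14); d = 14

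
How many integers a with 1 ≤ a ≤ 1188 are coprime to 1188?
360

The number of a ∈ {1, ..., 1188} with gcd(a, 1188) = 1 is by definition Euler's totient φ(1188). φ is multiplicative, with φ(p^e) = p^e − p^(e−1). Factorise 1188 = 2^2 · 3^3 · 11. Then
  φ(1188) = (2^2 − 2^1) · (3^3 − 3^2) · (11 − 1) = 2 · 18 · 10 = 360.
So there are 360 such integers.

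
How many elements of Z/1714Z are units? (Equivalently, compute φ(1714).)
Z/1714Z has φ(1714) = 856 units

An element a ∈ Z/1714Z is a unit iff gcd(a, 1714) = 1, so the number of units is φ(1714). φ is multiplicative, with φ(p^e) = p^e − p^(e−1). Factorise 1714 = 2 · 857. Then
  φ(1714) = (2 − 1) · (857 − 1) = 1 · 856 = 856.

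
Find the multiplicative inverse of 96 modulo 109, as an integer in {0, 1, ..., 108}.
96^(−1) ≡ 67 (mod 109)

Apply the extended Euclidean algorithm to (109, 96), tracking rows (r, s, t) with s·109 + t·96 = r. Each division r_prev = q·r_cur + r_new produces the new row as (previous row) − q·(current row):
  row A: (109, 1, 0)   [1·109 + 0·96 = 109]
  row B: (96, 0, 1)   [0·109 + 1·96 = 96]
  109 = 1·96 + 13   → row C = row A − 1·row B = (13, 1, −1)   [check: 1·109 − 1·96 = 13]
  96 = 7·13 + 5   → row D = row B − 7·row C = (5, −7, 8)   [check: −7·109 + 8·96 = 5]
  13 = 2·5 + 3   → row E = row C − 2·row D = (3, 15, −17)   [check: 15·109 − 17·96 = 3]
  5 = 1·3 + 2   → row F = row D − 1·row E = (2, −22, 25)   [check: −22·109 + 25·96 = 2]
  3 = 1·2 + 1   → row G = row E − 1·row F = (1, 37, −42)   [check: 37·109 − 42·96 = 1]
  2 = 2·1 + 0   → remainder 0, stop. gcd = 1 (last nonzero row G).
The gcd is 1, so 96 is invertible mod 109. The last nonzero row gives 37·109 − 42·96 = 1, so t = −42. So 96^(−1) ≡ −42 ≡ 67 (mod 109). Verify: 96 · 67 = 6432 ≡ 1 (mod 109). ✓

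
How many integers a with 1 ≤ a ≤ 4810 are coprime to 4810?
The number of a ∈ {1, ..., 4810} with gcd(a, 4810) = 1 is by definition Euler's totient φ(4810). φ is multiplicative, with φ(p^e) = p^e − p^(e−1). Factorise 4810 = 2 · 5 · 13 · 37. Then
  φ(4810) = (2 − 1) · (5 − 1) · (13 − 1) · (37 − 1) = 1 · 4 · 12 · 36 = 1728.
So there are 1728 such integers.

Final answer: 1728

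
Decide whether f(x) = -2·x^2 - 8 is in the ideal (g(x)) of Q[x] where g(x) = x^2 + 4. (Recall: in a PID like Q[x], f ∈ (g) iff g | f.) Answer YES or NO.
YES

In Q[x] the ideal (g) consists of all multiples of g, so f ∈ (g) iff g | f, i.e. iff the remainder of f on division by g is 0. Divide f by g (g is monic, so eliminate the leading term of the running remainder at each step):
  leading term -2·x^2: subtract (-2)·g(x) = -2·x^2 - 8, leaving 0
The remainder is 0, so f(x) = g(x) · h(x) with h(x) = -2. Hence g | f, i.e. f ∈ (g).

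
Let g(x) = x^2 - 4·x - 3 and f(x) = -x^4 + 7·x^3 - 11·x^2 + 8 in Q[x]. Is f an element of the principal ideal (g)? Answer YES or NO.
NO

In Q[x] the ideal (g) consists of all multiples of g, so f ∈ (g) iff g | f, i.e. iff the remainder of f on division by g is 0. Divide f by g (g is monic, so eliminate the leading term of the running remainder at each step):
  leading term -x^4: subtract (-x^2)·g(x) = -x^4 + 4·x^3 + 3·x^2, leaving 3·x^3 - 14·x^2 + 8
  leading term 3·x^3: subtract (3·x)·g(x) = 3·x^3 - 12·x^2 - 9·x, leaving -2·x^2 + 9·x + 8
  leading term -2·x^2: subtract (-2)·g(x) = -2·x^2 + 8·x + 6, leaving x + 2
The remainder r(x) = x + 2 ≠ 0 (and deg r < deg g), so g ∤ f, i.e. f ∉ (g).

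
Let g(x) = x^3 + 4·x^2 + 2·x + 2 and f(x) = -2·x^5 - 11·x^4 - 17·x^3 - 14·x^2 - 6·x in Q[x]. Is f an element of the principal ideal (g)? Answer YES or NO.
In Q[x] the ideal (g) consists of all multiples of g, so f ∈ (g) iff g | f, i.e. iff the remainder of f on division by g is 0. Divide f by g (g is monic, so eliminate the leading term of the running remainder at each step):
  leading term -2·x^5: subtract (-2·x^2)·g(x) = -2·x^5 - 8·x^4 - 4·x^3 - 4·x^2, leaving -3·x^4 - 13·x^3 - 10·x^2 - 6·x
  leading term -3·x^4: subtract (-3·x)·g(x) = -3·x^4 - 12·x^3 - 6·x^2 - 6·x, leaving -x^3 - 4·x^2
  leading term -x^3: subtract (-1)·g(x) = -x^3 - 4·x^2 - 2·x - 2, leaving 2·x + 2
The remainder r(x) = 2·x + 2 ≠ 0 (and deg r < deg g), so g ∤ f, i.e. f ∉ (g).

Final answer: NO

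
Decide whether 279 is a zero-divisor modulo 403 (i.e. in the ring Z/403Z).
gcd(279, 403) = 31 > 1, so 279 is not a unit in Z/403Z. In Z/nZ every nonzero non-unit is a zero-divisor: explicitly, take b = 403/gcd = 13 ≠ 0 (mod 403); then 279·13 = 3627 = 9·403, i.e. 279·13 ≡ 0 (mod 403). So 279 is a zero-divisor.

Final answer: YES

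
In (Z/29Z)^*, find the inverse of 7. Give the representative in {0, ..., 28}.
7^(−1) ≡ 25 (mod 29)

Apply the extended Euclidean algorithm to (29, 7), tracking rows (r, s, t) with s·29 + t·7 = r. Each division r_prev = q·r_cur + r_new produces the new row as (previous row) − q·(current row):
  row A: (29, 1, 0)   [1·29 + 0·7 = 29]
  row B: (7, 0, 1)   [0·29 + 1·7 = 7]
  29 = 4·7 + 1   → row C = row A − 4·row B = (1, 1, −4)   [check: 1·29 − 4·7 = 1]
  7 = 7·1 + 0   → remainder 0, stop. gcd = 1 (last nonzero row C).
The gcd is 1, so 7 is invertible mod 29. The last nonzero row gives 1·29 − 4·7 = 1, so t = −4. So 7^(−1) ≡ −4 ≡ 25 (mod 29). Verify: 7 · 25 = 175 ≡ 1 (mod 29). ✓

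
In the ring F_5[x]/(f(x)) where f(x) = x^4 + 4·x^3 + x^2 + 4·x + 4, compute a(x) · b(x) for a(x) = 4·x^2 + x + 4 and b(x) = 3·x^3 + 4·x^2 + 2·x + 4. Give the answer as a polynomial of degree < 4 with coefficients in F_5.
Multiply as integer polynomials: a · b = 12·x^5 + 19·x^4 + 24·x^3 + 34·x^2 + 12·x + 16. Reducing coefficients mod 5: a · b ≡ 2·x^5 + 4·x^4 + 4·x^3 + 4·x^2 + 2·x + 1. Now divide by f(x) = x^4 + 4·x^3 + x^2 + 4·x + 4 in F_5[x], eliminating the leading term at each step:
  leading term 2·x^5: subtract (2·x)·f(x) = 2·x^5 + 3·x^4 + 2·x^3 + 3·x^2 + 3·x, leaving x^4 + 2·x^3 + x^2 + 4·x + 1 (coefficients mod 5)
  leading term x^4: subtract (1)·f(x) = x^4 + 4·x^3 + x^2 + 4·x + 4, leaving 3·x^3 + 2 (coefficients mod 5)
The degree is now < 4, so this is the remainder. Hence a · b ≡ 3·x^3 + 2 in F_5[x]/(f).

Final answer: a · b ≡ 3·x^3 + 2 (mod f(x))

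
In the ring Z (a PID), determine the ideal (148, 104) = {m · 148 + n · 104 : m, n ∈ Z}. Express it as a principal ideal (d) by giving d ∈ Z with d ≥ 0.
(148, 104) = (4); d = 4

In the PID Z, (a, b) is generated by gcd(a, b). Compute gcd(148, 104) with the extended Euclidean algorithm, tracking rows (r, s, t) with s·148 + t·104 = r:
  row A: (148, 1, 0)   [1·148 + 0·104 = 148]
  row B: (104, 0, 1)   [0·148 + 1·104 = 104]
  148 = 1·104 + 44   → row C = row A − 1·row B = (44, 1, −1)   [check: 1·148 − 1·104 = 44]
  104 = 2·44 + 16   → row D = row B − 2·row C = (16, −2, 3)   [check: −2·148 + 3·104 = 16]
  44 = 2·16 + 12   → row E = row C − 2·row D = (12, 5, −7)   [check: 5·148 − 7·104 = 12]
  16 = 1·12 + 4   → row F = row D − 1·row E = (4, −7, 10)   [check: −7·148 + 10·104 = 4]
  12 = 3·4 + 0   → remainder 0, stop. gcd = 4 (last nonzero row F).
So gcd(148, 104) = 4, with Bézout identity −7·148 + 10·104 = 4. Containment (⊇): the Bézout identity exhibits 4 as an element of (148, 104), giving (4) ⊆ (148, 104). Containment (⊆): since 4 | 148 and 4 | 104 (148 = 4·37, 104 = 4·26), every Z-linear combination of 148 and 104 is divisible by 4, so (148, 104) ⊆ (4). Therefore (148, 104) = (4), d = 4.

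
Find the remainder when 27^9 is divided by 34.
Use repeated squaring. Binary(9) = 1001. Walk through the bits of the exponent 9 left-to-right: at each bit after the leading one, square the running value, then multiply by 27 if the bit is 1 (always reducing mod 34):
  bit 1 = 1 (leading): start with 27.
  bit 2 = 0: square 27^2 = 729 ≡ 15 (mod 34).
  bit 3 = 0: square 15^2 = 225 ≡ 21 (mod 34).
  bit 4 = 1: square 21^2 = 441 ≡ 33; bit is 1, so multiply 33·27 = 891 ≡ 7 (mod 34).
Final value: 27^9 ≡ 7 (mod 34).

Final answer: 7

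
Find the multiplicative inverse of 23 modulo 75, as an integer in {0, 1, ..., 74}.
Apply the extended Euclidean algorithm to (75, 23), tracking rows (r, s, t) with s·75 + t·23 = r. Each division r_prev = q·r_cur + r_new produces the new row as (previous row) − q·(current row):
  row A: (75, 1, 0)   [1·75 + 0·23 = 75]
  row B: (23, 0, 1)   [0·75 + 1·23 = 23]
  75 = 3·23 + 6   → row C = row A − 3·row B = (6, 1, −3)   [check: 1·75 − 3·23 = 6]
  23 = 3·6 + 5   → row D = row B − 3·row C = (5, −3, 10)   [check: −3·75 + 10·23 = 5]
  6 = 1·5 + 1   → row E = row C − 1·row D = (1, 4, −13)   [check: 4·75 − 13·23 = 1]
  5 = 5·1 + 0   → remainder 0, stop. gcd = 1 (last nonzero row E).
The gcd is 1, so 23 is invertible mod 75. The last nonzero row gives 4·75 − 13·23 = 1, so t = −13. So 23^(−1) ≡ −13 ≡ 62 (mod 75). Verify: 23 · 62 = 1426 ≡ 1 (mod 75). ✓

Final answer: 23^(−1) ≡ 62 (mod 75)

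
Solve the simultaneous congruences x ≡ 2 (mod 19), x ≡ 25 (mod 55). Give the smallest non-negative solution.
x ≡ 135 (mod 1045); the representative in [0, 1045) is 135

The moduli 19, 55 are pairwise coprime, so by the CRT there is a unique solution mod 19·55 = 1045.
Solve by successive substitution. Start with x ≡ 2 (mod 19).
  Combine with x ≡ 25 (mod 55): write x = 2 + 19·t and require 2 + 19·t ≡ 25 (mod 55), i.e. 19·t ≡ 25 − 2 ≡ 23 (mod 55). Since 19^(−1) ≡ 29 (mod 55), t ≡ 29·23 ≡ 7 (mod 55). So x ≡ 2 + 19·7 = 135 (mod 1045).
Unique solution in [0, 1045): x = 135.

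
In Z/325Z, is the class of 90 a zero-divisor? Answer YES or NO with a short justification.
YES

gcd(90, 325) = 5 > 1, so 90 is not a unit in Z/325Z. In Z/nZ every nonzero non-unit is a zero-divisor: explicitly, take b = 325/gcd = 65 ≠ 0 (mod 325); then 90·65 = 5850 = 18·325, i.e. 90·65 ≡ 0 (mod 325). So 90 is a zero-divisor.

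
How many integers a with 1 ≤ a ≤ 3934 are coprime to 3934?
1680

The number of a ∈ {1, ..., 3934} with gcd(a, 3934) = 1 is by definition Euler's totient φ(3934). φ is multiplicative, with φ(p^e) = p^e − p^(e−1). Factorise 3934 = 2 · 7 · 281. Then
  φ(3934) = (2 − 1) · (7 − 1) · (281 − 1) = 1 · 6 · 280 = 1680.
So there are 1680 such integers.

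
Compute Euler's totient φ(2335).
φ(2335) = 1864

φ is multiplicative, with φ(p^e) = p^e − p^(e−1). Factorise 2335 = 5 · 467. Then
  φ(2335) = (5 − 1) · (467 − 1) = 4 · 466 = 1864.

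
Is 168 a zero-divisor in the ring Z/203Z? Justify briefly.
YES

gcd(168, 203) = 7 > 1, so 168 is not a unit in Z/203Z. In Z/nZ every nonzero non-unit is a zero-divisor: explicitly, take b = 203/gcd = 29 ≠ 0 (mod 203); then 168·29 = 4872 = 24·203, i.e. 168·29 ≡ 0 (mod 203). So 168 is a zero-divisor.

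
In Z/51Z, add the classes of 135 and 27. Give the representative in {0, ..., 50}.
9

Reduce the summands first: 135 ≡ 33 (mod 51), so 135 + 27 ≡ 33 + 27 (mod 51). 33 + 27 = 60; 60 = 1·51 + 9, so (135 + 27) mod 51 = 9.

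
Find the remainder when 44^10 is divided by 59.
Use repeated squaring. Binary(10) = 1010. Walk through the bits of the exponent 10 left-to-right: at each bit after the leading one, square the running value, then multiply by 44 if the bit is 1 (always reducing mod 59):
  bit 1 = 1 (leading): start with 44.
  bit 2 = 0: square 44^2 = 1936 ≡ 48 (mod 59).
  bit 3 = 1: square 48^2 = 2304 ≡ 3; bit is 1, so multiply 3·44 = 132 ≡ 14 (mod 59).
  bit 4 = 0: square 14^2 = 196 ≡ 19 (mod 59).
Final value: 44^10 ≡ 19 (mod 59).

Final answer: 19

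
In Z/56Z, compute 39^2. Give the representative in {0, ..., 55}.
Use repeated squaring. Binary(2) = 10. Walk through the bits of the exponent 2 left-to-right: at each bit after the leading one, square the running value, then multiply by 39 if the bit is 1 (always reducing mod 56):
  bit 1 = 1 (leading): start with 39.
  bit 2 = 0: square 39^2 = 1521 ≡ 9 (mod 56).
Final value: 39^2 ≡ 9 (mod 56).

Final answer: 9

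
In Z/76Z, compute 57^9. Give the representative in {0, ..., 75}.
Use repeated squaring. Binary(9) = 1001. Walk through the bits of the exponent 9 left-to-right: at each bit after the leading one, square the running value, then multiply by 57 if the bit is 1 (always reducing mod 76):
  bit 1 = 1 (leading): start with 57.
  bit 2 = 0: square 57^2 = 3249 ≡ 57 (mod 76).
  bit 3 = 0: square 57^2 = 3249 ≡ 57 (mod 76).
  bit 4 = 1: square 57^2 = 3249 ≡ 57; bit is 1, so multiply 57·57 = 3249 ≡ 57 (mod 76).
Final value: 57^9 ≡ 57 (mod 76).

Final answer: 57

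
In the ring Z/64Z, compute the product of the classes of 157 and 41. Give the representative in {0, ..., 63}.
Reduce the factors first: 157 ≡ 29 (mod 64), so 157 · 41 ≡ 29 · 41 (mod 64). 29 · 41 = 1189. Dividing by 64: 1189 = 18·64 + 37. So (157 · 41) mod 64 = 37.

Final answer: 37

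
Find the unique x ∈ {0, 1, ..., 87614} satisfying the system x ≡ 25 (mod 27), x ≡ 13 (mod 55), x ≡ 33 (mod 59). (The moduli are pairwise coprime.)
x ≡ 80863 (mod 87615); the representative in [0, 87615) is 80863

The moduli 27, 55, 59 are pairwise coprime, so by the CRT there is a unique solution mod 27·55·59 = 87615.
Solve by successive substitution. Start with x ≡ 25 (mod 27).
  Combine with x ≡ 13 (mod 55): write x = 25 + 27·t and require 25 + 27·t ≡ 13 (mod 55), i.e. 27·t ≡ 13 − 25 ≡ 43 (mod 55). Since 27^(−1) ≡ 53 (mod 55), t ≡ 53·43 ≡ 24 (mod 55). So x ≡ 25 + 27·24 = 673 (mod 1485).
  Combine with x ≡ 33 (mod 59): write x = 673 + 1485·t and require 673 + 1485·t ≡ 33 (mod 59), i.e. 1485·t ≡ 33 − 673 ≡ 9 (mod 59). Since 1485^(−1) ≡ 6 (mod 59) (1485 ≡ 10 (mod 59)), t ≡ 6·9 ≡ 54 (mod 59). So x ≡ 673 + 1485·54 = 80863 (mod 87615).
Unique solution in [0, 87615): x = 80863.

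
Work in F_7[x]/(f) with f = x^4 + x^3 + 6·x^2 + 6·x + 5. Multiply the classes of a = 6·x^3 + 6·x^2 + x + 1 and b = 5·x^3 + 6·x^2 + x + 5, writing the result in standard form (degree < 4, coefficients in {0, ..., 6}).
a · b ≡ 2·x^3 + 6·x^2 + 3 (mod f(x))

Multiply as integer polynomials: a · b = 30·x^6 + 66·x^5 + 47·x^4 + 47·x^3 + 37·x^2 + 6·x + 5. Reducing coefficients mod 7: a · b ≡ 2·x^6 + 3·x^5 + 5·x^4 + 5·x^3 + 2·x^2 + 6·x + 5. Now divide by f(x) = x^4 + x^3 + 6·x^2 + 6·x + 5 in F_7[x], eliminating the leading term at each step:
  leading term 2·x^6: subtract (2·x^2)·f(x) = 2·x^6 + 2·x^5 + 5·x^4 + 5·x^3 + 3·x^2, leaving x^5 + 6·x^2 + 6·x + 5 (coefficients mod 7)
  leading term x^5: subtract (x)·f(x) = x^5 + x^4 + 6·x^3 + 6·x^2 + 5·x, leaving 6·x^4 + x^3 + x + 5 (coefficients mod 7)
  leading term 6·x^4: subtract (6)·f(x) = 6·x^4 + 6·x^3 + x^2 + x + 2, leaving 2·x^3 + 6·x^2 + 3 (coefficients mod 7)
The degree is now < 4, so this is the remainder. Hence a · b ≡ 2·x^3 + 6·x^2 + 3 in F_7[x]/(f).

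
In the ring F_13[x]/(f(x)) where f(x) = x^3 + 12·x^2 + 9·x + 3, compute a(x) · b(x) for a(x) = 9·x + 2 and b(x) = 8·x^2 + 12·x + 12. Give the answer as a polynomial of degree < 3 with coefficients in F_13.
a · b ≡ x^2 + 4·x + 3 (mod f(x))

Multiply as integer polynomials: a · b = 72·x^3 + 124·x^2 + 132·x + 24. Reducing coefficients mod 13: a · b ≡ 7·x^3 + 7·x^2 + 2·x + 11. Now divide by f(x) = x^3 + 12·x^2 + 9·x + 3 in F_13[x], eliminating the leading term at each step:
  leading term 7·x^3: subtract (7)·f(x) = 7·x^3 + 6·x^2 + 11·x + 8, leaving x^2 + 4·x + 3 (coefficients mod 13)
The degree is now < 3, so this is the remainder. Hence a · b ≡ x^2 + 4·x + 3 in F_13[x]/(f).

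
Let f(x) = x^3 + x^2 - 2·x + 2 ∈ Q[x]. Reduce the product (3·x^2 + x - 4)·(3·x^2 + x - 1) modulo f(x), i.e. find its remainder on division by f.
a · b ≡ 7·x^2 - 29·x + 10 (mod f(x))

First multiply in Q[x] without reducing: a · b = 9·x^4 + 6·x^3 - 14·x^2 - 5·x + 4. Now divide by f(x) = x^3 + x^2 - 2·x + 2, eliminating the leading term at each step:
  leading term 9·x^4: subtract (9·x)·f(x) = 9·x^4 + 9·x^3 - 18·x^2 + 18·x, leaving -3·x^3 + 4·x^2 - 23·x + 4
  leading term -3·x^3: subtract (-3)·f(x) = -3·x^3 - 3·x^2 + 6·x - 6, leaving 7·x^2 - 29·x + 10
The degree is now < 3, so this is the remainder. Hence a · b ≡ 7·x^2 - 29·x + 10 in Q[x]/(f).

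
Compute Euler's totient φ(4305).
φ is multiplicative, with φ(p^e) = p^e − p^(e−1). Factorise 4305 = 3 · 5 · 7 · 41. Then
  φ(4305) = (3 − 1) · (5 − 1) · (7 − 1) · (41 − 1) = 2 · 4 · 6 · 40 = 1920.

Final answer: φ(4305) = 1920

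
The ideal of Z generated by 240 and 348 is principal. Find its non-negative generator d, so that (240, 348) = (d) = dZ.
(240, 348) = (12); d = 12

In the PID Z, (a, b) is generated by gcd(a, b). Compute gcd(348, 240) with the extended Euclidean algorithm, tracking rows (r, s, t) with s·348 + t·240 = r:
  row A: (348, 1, 0)   [1·348 + 0·240 = 348]
  row B: (240, 0, 1)   [0·348 + 1·240 = 240]
  348 = 1·240 + 108   → row C = row A − 1·row B = (108, 1, −1)   [check: 1·348 − 1·240 = 108]
  240 = 2·108 + 24   → row D = row B − 2·row C = (24, −2, 3)   [check: −2·348 + 3·240 = 24]
  108 = 4·24 + 12   → row E = row C − 4·row D = (12, 9, −13)   [check: 9·348 − 13·240 = 12]
  24 = 2·12 + 0   → remainder 0, stop. gcd = 12 (last nonzero row E).
So gcd(240, 348) = 12, with Bézout identity 9·348 − 13·240 = 12. Containment (⊇): the Bézout identity exhibits 12 as an element of (240, 348), giving (12) ⊆ (240, 348). Containment (⊆): since 12 | 240 and 12 | 348 (240 = 12·20, 348 = 12·29), every Z-linear combination of 240 and 348 is divisible by 12, so (240, 348) ⊆ (12). Therefore (240, 348) = (12), d = 12.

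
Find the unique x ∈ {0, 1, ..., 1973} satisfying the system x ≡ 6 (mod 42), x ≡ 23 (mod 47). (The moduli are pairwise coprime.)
x ≡ 258 (mod 1974); the representative in [0, 1974) is 258

The moduli 42, 47 are pairwise coprime, so by the CRT there is a unique solution mod 42·47 = 1974.
Solve by successive substitution. Start with x ≡ 6 (mod 42).
  Combine with x ≡ 23 (mod 47): write x = 6 + 42·t and require 6 + 42·t ≡ 23 (mod 47), i.e. 42·t ≡ 23 − 6 ≡ 17 (mod 47). Since 42^(−1) ≡ 28 (mod 47), t ≡ 28·17 ≡ 6 (mod 47). So x ≡ 6 + 42·6 = 258 (mod 1974).
Unique solution in [0, 1974): x = 258.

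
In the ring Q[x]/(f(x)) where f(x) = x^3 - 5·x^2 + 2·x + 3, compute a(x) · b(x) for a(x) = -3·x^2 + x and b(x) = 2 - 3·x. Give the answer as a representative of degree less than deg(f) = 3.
a · b ≡ 36·x^2 - 16·x - 27 (mod f(x))

First multiply in Q[x] without reducing: a · b = 9·x^3 - 9·x^2 + 2·x. Now divide by f(x) = x^3 - 5·x^2 + 2·x + 3, eliminating the leading term at each step:
  leading term 9·x^3: subtract (9)·f(x) = 9·x^3 - 45·x^2 + 18·x + 27, leaving 36·x^2 - 16·x - 27
The degree is now < 3, so this is the remainder. Hence a · b ≡ 36·x^2 - 16·x - 27 in Q[x]/(f).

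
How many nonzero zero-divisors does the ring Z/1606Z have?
In Z/1606Z each nonzero element is either a unit (gcd with 1606 is 1) or a zero-divisor (gcd > 1). The number of units is φ(1606): factorise 1606 = 2 · 11 · 73, so φ(1606) = (2 − 1) · (11 − 1) · (73 − 1) = 1 · 10 · 72 = 720. The nonzero elements number 1606 − 1 = 1605. Hence the nonzero zero-divisors number 1605 − 720 = 885.

Final answer: Z/1606Z has 885 nonzero zero-divisors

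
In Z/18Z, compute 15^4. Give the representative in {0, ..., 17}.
9

Use repeated squaring. Binary(4) = 100. Walk through the bits of the exponent 4 left-to-right: at each bit after the leading one, square the running value, then multiply by 15 if the bit is 1 (always reducing mod 18):
  bit 1 = 1 (leading): start with 15.
  bit 2 = 0: square 15^2 = 225 ≡ 9 (mod 18).
  bit 3 = 0: square 9^2 = 81 ≡ 9 (mod 18).
Final value: 15^4 ≡ 9 (mod 18).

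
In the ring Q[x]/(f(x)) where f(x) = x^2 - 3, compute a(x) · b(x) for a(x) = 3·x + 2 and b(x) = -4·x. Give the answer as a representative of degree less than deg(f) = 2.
a · b ≡ -8·x - 36 (mod f(x))

First multiply in Q[x] without reducing: a · b = -12·x^2 - 8·x. Now divide by f(x) = x^2 - 3, eliminating the leading term at each step:
  leading term -12·x^2: subtract (-12)·f(x) = 36 - 12·x^2, leaving -8·x - 36
The degree is now < 2, so this is the remainder. Hence a · b ≡ -8·x - 36 in Q[x]/(f).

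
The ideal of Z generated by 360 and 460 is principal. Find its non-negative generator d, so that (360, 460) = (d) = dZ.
In the PID Z, (a, b) is generated by gcd(a, b). Compute gcd(460, 360) with the extended Euclidean algorithm, tracking rows (r, s, t) with s·460 + t·360 = r:
  row A: (460, 1, 0)   [1·460 + 0·360 = 460]
  row B: (360, 0, 1)   [0·460 + 1·360 = 360]
  460 = 1·360 + 100   → row C = row A − 1·row B = (100, 1, −1)   [check: 1·460 − 1·360 = 100]
  360 = 3·100 + 60   → row D = row B − 3·row C = (60, −3, 4)   [check: −3·460 + 4·360 = 60]
  100 = 1·60 + 40   → row E = row C − 1·row D = (40, 4, −5)   [check: 4·460 − 5·360 = 40]
  60 = 1·40 + 20   → row F = row D − 1·row E = (20, −7, 9)   [check: −7·460 + 9·360 = 20]
  40 = 2·20 + 0   → remainder 0, stop. gcd = 20 (last nonzero row F).
So gcd(360, 460) = 20, with Bézout identity −7·460 + 9·360 = 20. Containment (⊇): the Bézout identity exhibits 20 as an element of (360, 460), giving (20) ⊆ (360, 460). Containment (⊆): since 20 | 360 and 20 | 460 (360 = 20·18, 460 = 20·23), every Z-linear combination of 360 and 460 is divisible by 20, so (360, 460) ⊆ (20). Therefore (360, 460) = (20), d = 20.

Final answer: (360, 460) = (20); d = 20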